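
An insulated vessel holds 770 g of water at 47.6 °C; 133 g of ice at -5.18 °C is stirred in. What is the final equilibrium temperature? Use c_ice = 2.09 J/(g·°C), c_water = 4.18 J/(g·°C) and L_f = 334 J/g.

T_f ≈ 28.4 °C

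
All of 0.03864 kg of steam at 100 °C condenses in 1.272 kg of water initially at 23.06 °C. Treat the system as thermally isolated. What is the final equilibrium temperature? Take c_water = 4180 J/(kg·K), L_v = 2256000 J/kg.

Energy conservation, ΣQ = 0:
steam→water at 100 °C releases m L_v = 0.03864×2256000 = 87172; condensed water 100 °C→T: 161.52(T − 100); water warms: 1.272×4180×(T − 23.06) = 5317(T − 23.06)
5478.5 T = 87172 + 16152 + 122609 = 225932
T ≈ 41.24 °C — below 100 °C, confirming all the steam condensed.

T_f ≈ 41.2 °C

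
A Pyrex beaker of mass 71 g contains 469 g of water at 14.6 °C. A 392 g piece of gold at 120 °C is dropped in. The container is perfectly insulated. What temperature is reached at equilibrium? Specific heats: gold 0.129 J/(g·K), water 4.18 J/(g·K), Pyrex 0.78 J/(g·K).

T_f ≈ 17.2 °C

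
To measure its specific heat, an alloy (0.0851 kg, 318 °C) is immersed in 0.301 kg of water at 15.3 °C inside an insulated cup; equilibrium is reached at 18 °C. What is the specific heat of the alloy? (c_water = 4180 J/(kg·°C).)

Setting the total heat transfer to zero:
0.0851×c×(18 − 318) + 0.301×4180×(18 − 15.3) = 0
-25.53 c = -3397.1
c = -3397.1/-25.53 ≈ 133.1 J/(kg·°C)

c ≈ 133 J/(kg·°C)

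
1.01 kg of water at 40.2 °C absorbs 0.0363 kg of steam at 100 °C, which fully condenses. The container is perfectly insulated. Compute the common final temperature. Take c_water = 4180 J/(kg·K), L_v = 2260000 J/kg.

T_f ≈ 61.0 °C

Energy balance with sensible and latent terms:
condense steam: −0.0363×2260000 = −82038; condensed water 100 °C→T: 151.73(T − 100); original water: 4221.8(T − 40.2)
4373.5 T = 82038 + 15173 + 169716 = 266928
T ≈ 61.03 °C (< 100 °C, so full condensation is consistent).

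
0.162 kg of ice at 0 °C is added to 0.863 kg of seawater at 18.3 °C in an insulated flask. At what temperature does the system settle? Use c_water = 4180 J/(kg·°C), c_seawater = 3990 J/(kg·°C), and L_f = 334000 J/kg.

T_f ≈ 2.2 °C

Energy conservation, ΣQ = 0:
melt ice: 0.162·334000 = 54108; warm the meltwater: 677.16 T; seawater cools: 0.863·3990·(T − 18.3) = 3443.4(T − 18.3)
4120.5 T = 63014 − 54108 = 8905.7
T ≈ 2.16 °C (positive, so assuming full melt was valid).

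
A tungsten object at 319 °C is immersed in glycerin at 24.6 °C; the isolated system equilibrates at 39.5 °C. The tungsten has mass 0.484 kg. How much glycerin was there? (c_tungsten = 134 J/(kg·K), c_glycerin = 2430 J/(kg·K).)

Heat lost by the tungsten = heat gained by the glycerin:
0.484×134×(319 − 39.5) = m×2430×(39.5 − 24.6)
36207 m = 18127  ⇒  m ≈ 0.5007 kg

m ≈ 0.501 kg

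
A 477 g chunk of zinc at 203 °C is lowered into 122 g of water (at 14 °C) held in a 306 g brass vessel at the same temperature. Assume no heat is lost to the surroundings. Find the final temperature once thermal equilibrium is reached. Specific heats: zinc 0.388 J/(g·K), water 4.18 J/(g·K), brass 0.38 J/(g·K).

T_f ≈ 57.1 °C

Let T be the final temperature. ΣQ_i = 0:
477*0.388*(T − 203) + 122*4.18*(T − 14) + 306*0.38*(T − 14) = 0
185.08(T − 203) + 509.96(T − 14) + 116.28(T − 14) = 0
811.32 T = 46338
T = 46338/811.32 ≈ 57.11 °C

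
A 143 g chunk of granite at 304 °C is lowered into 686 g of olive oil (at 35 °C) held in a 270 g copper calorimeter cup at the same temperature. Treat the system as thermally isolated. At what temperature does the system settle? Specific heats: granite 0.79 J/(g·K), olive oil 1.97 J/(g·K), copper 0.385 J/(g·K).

Energy conservation, ΣQ = 0:
143·0.79·(T − 304) + 686·1.97·(T − 35) + 270·0.385·(T − 35) = 0
112.97(T − 304) + 1351.4(T − 35) + 103.95(T − 35) = 0
(112.97 + 1351.4 + 103.95) T = 112.97·304 + 1351.4·35 + 103.95·35
T ≈ 54.38 °C

T_f ≈ 54.4 °C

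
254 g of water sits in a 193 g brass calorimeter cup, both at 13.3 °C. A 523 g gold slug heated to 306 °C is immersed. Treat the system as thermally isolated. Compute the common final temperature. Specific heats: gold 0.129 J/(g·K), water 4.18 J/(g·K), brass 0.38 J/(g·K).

T_f ≈ 29.7 °C

Heat gained plus heat lost sum to zero:
523*0.129*(T − 306) + 254*4.18*(T − 13.3) + 193*0.38*(T − 13.3) = 0
67.47(T − 306) + 1061.7(T − 13.3) + 73.34(T − 13.3) = 0
(67.47 + 1061.7 + 73.34) T = 67.47*306 + 1061.7*13.3 + 73.34*13.3
T = 35741/1202.5 ≈ 29.72 °C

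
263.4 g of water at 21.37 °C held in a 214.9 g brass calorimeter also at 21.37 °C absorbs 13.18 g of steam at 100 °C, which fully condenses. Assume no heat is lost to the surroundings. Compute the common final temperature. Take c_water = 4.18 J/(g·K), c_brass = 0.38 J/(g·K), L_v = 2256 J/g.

T_f ≈ 48.9 °C

Setting the total heat transfer to zero:
latent heat released on condensation: 13.18×2256 = 29734; condensate cools 100→T: 13.18×4.18×(T − 100) = 55.09(T − 100); original water: 1101(T − 21.37); cup: 81.66(T − 21.37)
1237.8 T = 29734 + 5509.2 + 25274 = 60517
T ≈ 48.89 °C — below 100 °C, confirming all the steam condensed.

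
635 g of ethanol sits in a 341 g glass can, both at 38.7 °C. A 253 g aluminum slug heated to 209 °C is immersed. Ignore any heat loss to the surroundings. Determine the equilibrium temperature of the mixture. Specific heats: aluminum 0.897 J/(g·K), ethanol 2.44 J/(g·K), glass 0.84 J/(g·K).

T_f ≈ 57.4 °C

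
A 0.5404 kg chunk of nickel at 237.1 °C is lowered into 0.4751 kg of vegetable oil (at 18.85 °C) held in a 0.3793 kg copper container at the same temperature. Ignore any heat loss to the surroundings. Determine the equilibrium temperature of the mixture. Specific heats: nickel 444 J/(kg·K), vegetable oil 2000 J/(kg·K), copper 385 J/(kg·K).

Setting the total heat transfer to zero:
0.5404*444*(T − 237.1) + 0.4751*2000*(T − 18.85) + 0.3793*385*(T − 18.85) = 0
239.94(T − 237.1) + 950.2(T − 18.85) + 146.03(T − 18.85) = 0
1336.2 T = 77553
T = 77553/1336.2 ≈ 58.04 °C

T_f ≈ 58.0 °C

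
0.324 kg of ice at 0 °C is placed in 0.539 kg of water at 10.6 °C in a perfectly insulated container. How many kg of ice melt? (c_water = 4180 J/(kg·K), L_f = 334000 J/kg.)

m_melted ≈ 0.0715 kg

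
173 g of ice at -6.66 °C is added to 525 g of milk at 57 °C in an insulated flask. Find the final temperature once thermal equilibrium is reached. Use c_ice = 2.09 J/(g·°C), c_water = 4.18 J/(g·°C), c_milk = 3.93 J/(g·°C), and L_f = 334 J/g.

T_f ≈ 20.6 °C

Heat gained plus heat lost sum to zero:
ice -6.66→0 °C: 173×2.09×6.66 = 2408.1
  fusion: m_ice L_f = 173×334 = 57782
  warm the meltwater: 723.14 T
  milk: 2063.2(T − 57)
2786.4 T = 117605 − 60190 = 57415
T ≈ 20.61 °C. Since T > 0 °C, the all-ice-melts assumption holds.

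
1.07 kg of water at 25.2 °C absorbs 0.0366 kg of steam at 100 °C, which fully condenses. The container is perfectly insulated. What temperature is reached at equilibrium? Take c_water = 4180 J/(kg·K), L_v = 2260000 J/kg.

T_f ≈ 45.6 °C

Net heat exchanged in the isolated system is zero:
condense steam: −0.0366×2260000 = −82716
  condensate cools 100→T: 0.0366×4180×(T − 100) = 152.99(T − 100)
  original water: 4472.6(T − 25.2)
4625.6 T = 82716 + 15299 + 112710 = 210724
T ≈ 45.56 °C (< 100 °C, so full condensation is consistent).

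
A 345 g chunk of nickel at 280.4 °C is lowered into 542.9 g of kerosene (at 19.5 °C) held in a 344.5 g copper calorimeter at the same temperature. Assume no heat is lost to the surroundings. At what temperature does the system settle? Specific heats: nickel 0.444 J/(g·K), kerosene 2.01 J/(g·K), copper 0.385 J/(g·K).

Heat gained plus heat lost sum to zero:
345*0.444*(T − 280.4) + 542.9*2.01*(T − 19.5) + 344.5*0.385*(T − 19.5) = 0
1377 T = 66817
T ≈ 48.52 °C

T_f ≈ 48.5 °C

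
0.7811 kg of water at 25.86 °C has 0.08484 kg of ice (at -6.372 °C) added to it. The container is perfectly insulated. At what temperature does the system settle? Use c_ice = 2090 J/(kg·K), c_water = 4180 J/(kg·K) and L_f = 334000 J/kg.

Setting the total heat transfer to zero:
warm ice to 0 °C: 0.08484·2090·(0 − (-6.372)) = 1129.9
  latent heat to melt: 0.08484·334000 = 28337
  meltwater 0→T: 0.08484·4180·T = 354.63 T
  water: 3265(T − 25.86)
3619.6 T = 84433 − 29466 = 54966
T ≈ 15.19 °C — above 0 °C, consistent with complete melting.

T_f ≈ 15.2 °C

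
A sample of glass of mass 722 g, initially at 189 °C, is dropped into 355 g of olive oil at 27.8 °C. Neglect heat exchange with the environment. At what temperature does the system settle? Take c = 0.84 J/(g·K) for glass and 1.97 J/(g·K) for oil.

Energy conservation, ΣQ = 0:
722*0.84*(T − 189) + 355*1.97*(T − 27.8) = 0
1305.8 T = 134067
T = 134067/1305.8 ≈ 102.67 °C

T_f ≈ 102.7 °C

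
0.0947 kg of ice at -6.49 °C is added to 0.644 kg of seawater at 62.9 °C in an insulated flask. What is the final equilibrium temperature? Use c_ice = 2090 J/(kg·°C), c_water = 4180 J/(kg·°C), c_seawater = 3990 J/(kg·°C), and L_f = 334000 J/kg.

T_f ≈ 43.4 °C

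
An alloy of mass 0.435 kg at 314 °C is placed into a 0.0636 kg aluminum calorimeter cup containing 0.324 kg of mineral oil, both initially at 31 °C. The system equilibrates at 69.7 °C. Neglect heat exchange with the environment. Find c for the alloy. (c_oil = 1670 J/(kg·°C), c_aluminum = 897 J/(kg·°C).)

Taking heat into each body as positive, Σ m c ΔT = 0:
0.435×c×(69.7 − 314) + 0.324×1670×(69.7 − 31) + 0.0636×897×(69.7 − 31) = 0
-106.27 c = -23148
c = -23148/-106.27 ≈ 217.8 J/(kg·°C)

c ≈ 218 J/(kg·°C)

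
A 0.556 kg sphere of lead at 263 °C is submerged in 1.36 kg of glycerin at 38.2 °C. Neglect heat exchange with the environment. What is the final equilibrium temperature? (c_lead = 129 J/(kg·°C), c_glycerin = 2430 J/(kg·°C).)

T_f ≈ 43.0 °C

Energy conservation, ΣQ = 0:
0.556·129·(T − 263) + 1.36·2430·(T − 38.2) = 0
(71.72 + 3304.8) T = 71.72·263 + 3304.8·38.2
T ≈ 42.98 °C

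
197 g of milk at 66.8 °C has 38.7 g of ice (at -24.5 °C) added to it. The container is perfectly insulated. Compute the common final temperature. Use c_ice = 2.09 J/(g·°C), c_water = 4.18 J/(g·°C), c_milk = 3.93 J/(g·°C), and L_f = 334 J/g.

Sum of m c ΔT and latent-heat terms is zero:
ice -24.5→0 °C: 38.7·2.09·24.5 = 1981.6
  latent heat to melt: 38.7·334 = 12926
  meltwater 0→T: 38.7·4.18·T = 161.77 T
  milk: 774.21(T − 66.8)
935.98 T = 51717 − 14907 = 36810
T ≈ 39.33 °C — above 0 °C, consistent with complete melting.

T_f ≈ 39.3 °C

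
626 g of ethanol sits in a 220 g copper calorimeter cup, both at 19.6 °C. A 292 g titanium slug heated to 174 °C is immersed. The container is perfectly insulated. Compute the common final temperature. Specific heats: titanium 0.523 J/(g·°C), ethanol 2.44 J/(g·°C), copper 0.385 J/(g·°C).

Setting the total heat transfer to zero:
292·0.523·(T − 174) + 626·2.44·(T − 19.6) + 220·0.385·(T − 19.6) = 0
1764.9 T = 58171
T ≈ 32.96 °C

T_f ≈ 33.0 °C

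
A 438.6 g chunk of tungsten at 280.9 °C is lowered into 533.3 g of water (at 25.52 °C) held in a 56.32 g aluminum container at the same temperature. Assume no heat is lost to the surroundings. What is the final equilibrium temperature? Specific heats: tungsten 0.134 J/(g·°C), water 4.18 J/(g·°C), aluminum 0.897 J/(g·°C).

T_f ≈ 31.9 °C

Taking heat into each body as positive, Σ m c ΔT = 0:
438.6×0.134×(T − 280.9) + 533.3×4.18×(T − 25.52) + 56.32×0.897×(T − 25.52) = 0
58.77(T − 280.9) + 2229.2(T − 25.52) + 50.52(T − 25.52) = 0
(58.77 + 2229.2 + 50.52) T = 58.77×280.9 + 2229.2×25.52 + 50.52×25.52
T ≈ 31.94 °C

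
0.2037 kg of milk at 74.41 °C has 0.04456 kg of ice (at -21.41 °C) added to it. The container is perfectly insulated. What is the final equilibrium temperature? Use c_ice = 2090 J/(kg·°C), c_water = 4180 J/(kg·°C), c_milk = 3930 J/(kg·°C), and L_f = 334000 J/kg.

T_f ≈ 43.3 °C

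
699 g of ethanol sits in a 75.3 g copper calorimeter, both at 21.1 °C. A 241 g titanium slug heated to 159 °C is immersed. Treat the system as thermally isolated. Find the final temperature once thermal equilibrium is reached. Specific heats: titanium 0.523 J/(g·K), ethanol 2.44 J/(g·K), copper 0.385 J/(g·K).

T_f ≈ 30.4 °C

Setting the total heat transfer to zero:
241*0.523*(T − 159) + 699*2.44*(T − 21.1) + 75.3*0.385*(T − 21.1) = 0
126.04(T − 159) + 1705.6(T − 21.1) + 28.99(T − 21.1) = 0
(126.04 + 1705.6 + 28.99) T = 126.04*159 + 1705.6*21.1 + 28.99*21.1
T ≈ 30.44 °C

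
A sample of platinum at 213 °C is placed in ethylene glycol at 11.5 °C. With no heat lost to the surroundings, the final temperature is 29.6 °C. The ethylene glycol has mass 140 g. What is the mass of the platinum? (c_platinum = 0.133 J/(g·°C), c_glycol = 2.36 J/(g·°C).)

Heat lost by the platinum = heat gained by the glycol:
m·0.133·(213 − 29.6) = 140·2.36·(29.6 − 11.5)
24.39 m = 5980.2  ⇒  m ≈ 245.2 g

m ≈ 245 g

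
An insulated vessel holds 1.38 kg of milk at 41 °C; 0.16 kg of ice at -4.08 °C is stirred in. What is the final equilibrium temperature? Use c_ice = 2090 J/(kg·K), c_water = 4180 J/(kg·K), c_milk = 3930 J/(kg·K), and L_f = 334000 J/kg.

T_f ≈ 27.5 °C

Sum of m c ΔT and latent-heat terms is zero:
ice -4.08→0 °C: 0.16·2090·4.08 = 1364.4
  fusion: m_ice L_f = 0.16·334000 = 53440
  warm the meltwater: 668.8 T
  milk: 5423.4(T − 41)
6092.2 T = 222359 − 54804 = 167555
T ≈ 27.50 °C (positive, so assuming full melt was valid).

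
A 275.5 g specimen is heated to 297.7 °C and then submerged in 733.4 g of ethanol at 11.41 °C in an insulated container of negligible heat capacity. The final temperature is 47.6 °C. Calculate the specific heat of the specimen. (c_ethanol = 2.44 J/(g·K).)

c ≈ 0.94 J/(g·K)

Conservation of energy gives ΣQ = 0:
275.5×c×(47.6 − 297.7) + 733.4×2.44×(47.6 − 11.41) = 0
-68903 c = -64762
c = -64762/-68903 ≈ 0.9399 J/(g·K)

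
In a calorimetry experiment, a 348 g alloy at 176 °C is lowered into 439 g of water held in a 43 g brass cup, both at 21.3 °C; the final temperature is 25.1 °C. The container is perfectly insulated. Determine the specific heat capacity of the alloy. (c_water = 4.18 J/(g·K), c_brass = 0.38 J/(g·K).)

Setting the total heat transfer to zero:
348·c·(25.1 − 176) + 439·4.18·(25.1 − 21.3) + 43·0.38·(25.1 − 21.3) = 0
-52513 c = -7035.2
c = -7035.2/-52513 ≈ 0.134 J/(g·K)

c ≈ 0.134 J/(g·K)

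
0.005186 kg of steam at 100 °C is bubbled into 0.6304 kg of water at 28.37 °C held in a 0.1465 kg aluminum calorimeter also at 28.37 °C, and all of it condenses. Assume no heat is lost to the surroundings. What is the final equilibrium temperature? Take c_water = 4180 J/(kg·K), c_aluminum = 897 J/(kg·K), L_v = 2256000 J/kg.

T_f ≈ 33.1 °C

Let T be the final temperature. ΣQ_i = 0:
steam→water at 100 °C releases m L_v = 0.005186×2256000 = 11700
  condensed water 100 °C→T: 21.68(T − 100)
  original water: 2635.1(T − 28.37)
  cup: 131.41(T − 28.37)
2788.2 T = 11700 + 2167.7 + 78485 = 92352
T ≈ 33.12 °C, under the boiling point, so the assumption holds.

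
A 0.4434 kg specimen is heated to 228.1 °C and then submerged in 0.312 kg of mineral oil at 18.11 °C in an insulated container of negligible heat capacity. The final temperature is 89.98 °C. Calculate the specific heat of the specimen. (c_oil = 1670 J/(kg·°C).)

c ≈ 611 J/(kg·°C)

m_s c (T_s − T_f) = m_oil c_oil (T_f − T_0):
0.4434×c×(228.1 − 89.98) = 0.312×1670×(89.98 − 18.11)
61.24 c = 37447  ⇒  c ≈ 611.5 J/(kg·°C)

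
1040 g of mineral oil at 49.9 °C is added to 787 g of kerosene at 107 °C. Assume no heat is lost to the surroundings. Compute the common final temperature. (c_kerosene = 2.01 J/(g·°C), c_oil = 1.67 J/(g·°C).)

T_f ≈ 77.1 °C

|Q_kerosene| = |Q_oil|:
787·2.01·(107 − T) = 1040·1.67·(T − 49.9)
1581.9(107 − T) = 1736.8(T − 49.9)
3318.7 T = 255926  ⇒  T ≈ 77.12 °C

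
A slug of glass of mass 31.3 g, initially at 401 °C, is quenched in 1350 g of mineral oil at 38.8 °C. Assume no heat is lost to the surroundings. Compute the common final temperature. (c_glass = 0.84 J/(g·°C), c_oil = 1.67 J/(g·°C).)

T_f ≈ 43.0 °C

Let T be the final temperature. ΣQ_i = 0:
31.3·0.84·(T − 401) + 1350·1.67·(T − 38.8) = 0
26.29(T − 401) + 2254.5(T − 38.8) = 0
2280.8 T = 98018
T = 98018/2280.8 ≈ 42.98 °C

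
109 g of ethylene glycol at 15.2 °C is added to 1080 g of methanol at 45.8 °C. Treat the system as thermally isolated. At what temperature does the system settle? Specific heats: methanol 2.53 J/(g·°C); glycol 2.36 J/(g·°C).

Net heat exchanged in the isolated system is zero:
1080*2.53*(T − 45.8) + 109*2.36*(T − 15.2) = 0
2732.4(T − 45.8) + 257.24(T − 15.2) = 0
(2732.4 + 257.24) T = 2732.4*45.8 + 257.24*15.2
T = 129054/2989.6 ≈ 43.17 °C

T_f ≈ 43.2 °C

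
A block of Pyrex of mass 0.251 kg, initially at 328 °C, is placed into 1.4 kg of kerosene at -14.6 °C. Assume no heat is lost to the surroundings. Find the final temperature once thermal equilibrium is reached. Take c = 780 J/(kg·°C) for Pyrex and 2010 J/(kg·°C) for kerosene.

T_f ≈ 7.7 °C

Heat lost by the Pyrex equals heat gained by the kerosene:
0.251×780×(328 − T) = 1.4×2010×(T − (-14.6))
195.78(328 − T) = 2814(T − (-14.6))
3009.8 T = 23131  ⇒  T ≈ 7.69 °C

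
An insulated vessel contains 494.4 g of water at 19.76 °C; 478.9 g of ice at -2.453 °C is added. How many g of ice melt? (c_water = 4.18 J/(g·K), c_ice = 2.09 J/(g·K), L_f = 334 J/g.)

m_melted ≈ 115 g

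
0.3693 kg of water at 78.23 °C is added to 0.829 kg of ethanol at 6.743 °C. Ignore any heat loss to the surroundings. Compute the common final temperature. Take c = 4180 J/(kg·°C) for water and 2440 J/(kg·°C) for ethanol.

T_f ≈ 37.7 °C

T_f = Σ m_i c_i T_i / Σ m_i c_i:
T_f = (1543.7*78.23 + 2022.8*6.743) / (1543.7 + 2022.8)
    = 134401 / 3566.4 ≈ 37.69 °C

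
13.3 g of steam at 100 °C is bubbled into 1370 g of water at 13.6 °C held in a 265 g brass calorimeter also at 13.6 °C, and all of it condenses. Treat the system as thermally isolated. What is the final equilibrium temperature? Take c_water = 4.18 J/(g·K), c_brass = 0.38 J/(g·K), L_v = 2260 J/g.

T_f ≈ 19.5 °C

Heat gained plus heat lost sum to zero:
condense steam: −13.3·2260 = −30058; condensate cools 100→T: 13.3·4.18·(T − 100) = 55.59(T − 100); water warms: 1370·4.18·(T − 13.6) = 5726.6(T − 13.6); brass cup: 265·0.38·(T − 13.6) = 100.7(T − 13.6)
5882.9 T = 30058 + 5559.4 + 79251 = 114869
T ≈ 19.53 °C, under the boiling point, so the assumption holds.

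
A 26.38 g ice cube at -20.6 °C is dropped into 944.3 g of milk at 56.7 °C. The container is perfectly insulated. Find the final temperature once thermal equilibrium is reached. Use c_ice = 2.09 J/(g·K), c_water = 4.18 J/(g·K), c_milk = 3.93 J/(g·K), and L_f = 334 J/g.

Heat gained plus heat lost sum to zero:
ice -20.6→0 °C: 26.38×2.09×20.6 = 1135.8; fusion: m_ice L_f = 26.38×334 = 8810.9; warm the meltwater: 110.27 T; milk: 3711.1(T − 56.7)
3821.4 T = 210419 − 9946.7 = 200473
T ≈ 52.46 °C — above 0 °C, consistent with complete melting.

T_f ≈ 52.5 °C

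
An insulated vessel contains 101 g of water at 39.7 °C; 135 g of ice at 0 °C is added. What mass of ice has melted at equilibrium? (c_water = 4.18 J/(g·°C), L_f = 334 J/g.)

m_melted ≈ 50.2 g

Cooling the water to 0 °C releases 101·4.18·39.7 = 16761 J.
To melt every bit of ice: 135·334 = 45090 J.
Since 16761 < 45090 J, not all the ice melts; equilibrium is at 0 °C.
m_melted·334 = 16761  ⇒  m_melted ≈ 50.18 g.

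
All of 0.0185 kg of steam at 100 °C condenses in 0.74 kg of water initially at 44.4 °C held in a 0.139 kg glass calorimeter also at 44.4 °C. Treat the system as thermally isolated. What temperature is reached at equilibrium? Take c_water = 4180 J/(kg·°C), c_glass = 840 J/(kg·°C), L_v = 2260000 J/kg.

Net heat exchanged in the isolated system is zero:
latent heat released on condensation: 0.0185×2260000 = 41810; condensate cools 100→T: 0.0185×4180×(T − 100) = 77.33(T − 100); water warms: 0.74×4180×(T − 44.4) = 3093.2(T − 44.4); glass cup: 0.139×840×(T − 44.4) = 116.76(T − 44.4)
3287.3 T = 41810 + 7733 + 142522 = 192065
T ≈ 58.43 °C (< 100 °C, so full condensation is consistent).

T_f ≈ 58.4 °C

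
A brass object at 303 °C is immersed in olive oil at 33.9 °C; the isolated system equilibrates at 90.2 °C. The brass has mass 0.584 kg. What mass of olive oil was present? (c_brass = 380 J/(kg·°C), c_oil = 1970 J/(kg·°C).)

Heat lost by the brass = heat gained by the oil:
0.584×380×(303 − 90.2) = m×1970×(90.2 − 33.9)
110911 m = 47225  ⇒  m ≈ 0.4258 kg

m ≈ 0.426 kg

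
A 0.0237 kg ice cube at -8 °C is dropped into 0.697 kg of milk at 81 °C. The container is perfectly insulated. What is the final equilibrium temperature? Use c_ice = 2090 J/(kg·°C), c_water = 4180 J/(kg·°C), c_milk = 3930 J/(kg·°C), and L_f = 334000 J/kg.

T_f ≈ 75.2 °C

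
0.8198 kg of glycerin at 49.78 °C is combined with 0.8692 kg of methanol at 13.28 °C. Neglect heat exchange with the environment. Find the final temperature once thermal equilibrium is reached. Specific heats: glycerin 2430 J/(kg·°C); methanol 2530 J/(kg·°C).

Conservation of energy gives ΣQ = 0:
0.8198*2430*(T − 49.78) + 0.8692*2530*(T − 13.28) = 0
1992.1(T − 49.78) + 2199.1(T − 13.28) = 0
(1992.1 + 2199.1) T = 1992.1*49.78 + 2199.1*13.28
T = 128371/4191.2 ≈ 30.63 °C

T_f ≈ 30.6 °C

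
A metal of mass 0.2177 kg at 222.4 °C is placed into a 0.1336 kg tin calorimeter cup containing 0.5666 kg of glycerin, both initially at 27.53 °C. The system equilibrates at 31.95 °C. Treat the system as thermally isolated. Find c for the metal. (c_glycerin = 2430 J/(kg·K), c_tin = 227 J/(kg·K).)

c ≈ 150 J/(kg·K)

Net heat exchanged in the isolated system is zero:
0.2177·c·(31.95 − 222.4) + 0.5666·2430·(31.95 − 27.53) + 0.1336·227·(31.95 − 27.53) = 0
-41.46 c = -6219.7
c = -6219.7/-41.46 ≈ 150 J/(kg·K)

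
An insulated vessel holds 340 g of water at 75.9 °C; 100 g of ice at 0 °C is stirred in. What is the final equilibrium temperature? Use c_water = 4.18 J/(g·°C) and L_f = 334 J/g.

T_f ≈ 40.5 °C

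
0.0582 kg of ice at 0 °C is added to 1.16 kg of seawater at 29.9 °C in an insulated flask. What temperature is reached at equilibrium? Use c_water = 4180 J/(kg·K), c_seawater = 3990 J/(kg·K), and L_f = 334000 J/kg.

Net heat exchanged in the isolated system is zero:
latent heat to melt: 0.0582·334000 = 19439; warm the meltwater: 243.28 T; seawater: 4628.4(T − 29.9)
4871.7 T = 138389 − 19439 = 118950
T ≈ 24.42 °C (positive, so assuming full melt was valid).

T_f ≈ 24.4 °C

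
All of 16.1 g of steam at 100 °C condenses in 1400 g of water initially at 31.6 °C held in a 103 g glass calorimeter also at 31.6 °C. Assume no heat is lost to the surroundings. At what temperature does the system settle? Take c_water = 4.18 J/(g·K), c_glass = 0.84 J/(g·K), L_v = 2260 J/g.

Energy balance with sensible and latent terms:
latent heat released on condensation: 16.1×2260 = 36386; condensed water 100 °C→T: 67.3(T − 100); water warms: 1400×4.18×(T − 31.6) = 5852(T − 31.6); glass cup: 103×0.84×(T − 31.6) = 86.52(T − 31.6)
6005.8 T = 36386 + 6729.8 + 187657 = 230773
T ≈ 38.42 °C, under the boiling point, so the assumption holds.

T_f ≈ 38.4 °C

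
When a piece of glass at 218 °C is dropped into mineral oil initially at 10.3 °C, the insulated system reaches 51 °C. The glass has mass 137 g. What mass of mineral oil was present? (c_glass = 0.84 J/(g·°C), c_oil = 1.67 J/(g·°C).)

|Q_glass| = |Q_oil|:
137×0.84×(218 − 51) = m×1.67×(51 − 10.3)
67.97 m = 19218  ⇒  m ≈ 282.8 g

m ≈ 283 g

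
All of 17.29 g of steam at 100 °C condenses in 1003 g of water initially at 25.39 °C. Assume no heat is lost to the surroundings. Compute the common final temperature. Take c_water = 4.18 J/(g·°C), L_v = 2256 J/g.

Heat gained plus heat lost sum to zero:
steam→water at 100 °C releases m L_v = 17.29·2256 = 39006
  condensed water 100 °C→T: 72.27(T − 100)
  original water: 4192.5(T − 25.39)
4264.8 T = 39006 + 7227.2 + 106449 = 152682
T ≈ 35.80 °C (< 100 °C, so full condensation is consistent).

T_f ≈ 35.8 °C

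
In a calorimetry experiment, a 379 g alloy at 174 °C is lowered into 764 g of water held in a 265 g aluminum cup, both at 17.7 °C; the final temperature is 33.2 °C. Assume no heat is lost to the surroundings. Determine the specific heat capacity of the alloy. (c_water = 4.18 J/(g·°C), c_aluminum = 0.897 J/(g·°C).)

Heat gained plus heat lost sum to zero:
379×c×(33.2 − 174) + 764×4.18×(33.2 − 17.7) + 265×0.897×(33.2 − 17.7) = 0
-53363 c = -53184
c = -53184/-53363 ≈ 0.9966 J/(g·°C)

c ≈ 0.997 J/(g·°C)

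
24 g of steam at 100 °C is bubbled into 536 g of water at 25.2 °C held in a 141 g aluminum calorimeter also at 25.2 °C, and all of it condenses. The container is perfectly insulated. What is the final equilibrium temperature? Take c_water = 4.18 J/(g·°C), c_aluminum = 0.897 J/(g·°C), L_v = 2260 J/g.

Net heat exchanged in the isolated system is zero:
steam→water at 100 °C releases m L_v = 24×2260 = 54240; condensate cools 100→T: 24×4.18×(T − 100) = 100.32(T − 100); water warms: 536×4.18×(T − 25.2) = 2240.5(T − 25.2); aluminum cup: 141×0.897×(T − 25.2) = 126.48(T − 25.2)
2467.3 T = 54240 + 10032 + 59647 = 123919
T ≈ 50.23 °C (< 100 °C, so full condensation is consistent).

T_f ≈ 50.2 °C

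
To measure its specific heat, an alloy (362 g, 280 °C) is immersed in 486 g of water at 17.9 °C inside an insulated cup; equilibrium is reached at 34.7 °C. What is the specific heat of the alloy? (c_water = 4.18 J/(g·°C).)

Heat gained plus heat lost sum to zero:
362×c×(34.7 − 280) + 486×4.18×(34.7 − 17.9) = 0
-88799 c = -34129
c = -34129/-88799 ≈ 0.3843 J/(g·°C)

c ≈ 0.384 J/(g·°C)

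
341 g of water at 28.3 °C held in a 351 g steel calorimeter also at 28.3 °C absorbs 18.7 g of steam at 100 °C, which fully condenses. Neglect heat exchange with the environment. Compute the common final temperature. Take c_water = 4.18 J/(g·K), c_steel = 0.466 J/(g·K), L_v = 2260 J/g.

T_f ≈ 57.0 °C

Heat gained plus heat lost sum to zero:
condense steam: −18.7·2260 = −42262; condensate cools 100→T: 18.7·4.18·(T − 100) = 78.17(T − 100); original water: 1425.4(T − 28.3); cup: 163.57(T − 28.3)
1667.1 T = 42262 + 7816.6 + 44967 = 95046
T ≈ 57.01 °C (< 100 °C, so full condensation is consistent).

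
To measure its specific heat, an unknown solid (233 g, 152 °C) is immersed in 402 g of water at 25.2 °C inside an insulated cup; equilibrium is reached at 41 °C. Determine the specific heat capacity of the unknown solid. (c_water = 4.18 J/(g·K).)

m_s c (T_s − T_f) = m_water c_water (T_f − T_0):
233·c·(152 − 41) = 402·4.18·(41 − 25.2)
25863 c = 26550  ⇒  c ≈ 1.027 J/(g·K)

c ≈ 1.03 J/(g·K)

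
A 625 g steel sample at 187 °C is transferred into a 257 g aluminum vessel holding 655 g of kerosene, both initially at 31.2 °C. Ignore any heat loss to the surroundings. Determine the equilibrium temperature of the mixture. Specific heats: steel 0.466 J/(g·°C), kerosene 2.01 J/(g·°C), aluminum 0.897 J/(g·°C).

Energy conservation, ΣQ = 0:
625*0.466*(T − 187) + 655*2.01*(T − 31.2) + 257*0.897*(T − 31.2) = 0
(291.25 + 1316.5 + 230.53) T = 291.25*187 + 1316.5*31.2 + 230.53*31.2
T = 102733/1838.3 ≈ 55.88 °C

T_f ≈ 55.9 °C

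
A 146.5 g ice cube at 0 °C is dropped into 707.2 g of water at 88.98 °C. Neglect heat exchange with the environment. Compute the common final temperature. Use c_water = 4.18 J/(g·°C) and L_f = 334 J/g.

T_f ≈ 60.0 °C

Energy conservation, ΣQ = 0:
latent heat to melt: 146.5·334 = 48931
  warm the meltwater: 612.37 T
  water: 2956.1(T − 88.98)
3568.5 T = 263033 − 48931 = 214102
T ≈ 60.00 °C. Since T > 0 °C, the all-ice-melts assumption holds.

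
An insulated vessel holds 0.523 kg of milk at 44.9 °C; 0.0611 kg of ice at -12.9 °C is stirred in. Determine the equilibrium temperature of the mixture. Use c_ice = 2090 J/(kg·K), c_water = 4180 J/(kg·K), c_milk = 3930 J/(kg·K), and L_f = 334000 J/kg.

T_f ≈ 30.4 °C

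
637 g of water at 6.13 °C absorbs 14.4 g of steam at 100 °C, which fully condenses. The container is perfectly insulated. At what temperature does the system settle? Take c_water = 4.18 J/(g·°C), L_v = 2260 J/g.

Energy conservation, ΣQ = 0:
steam→water at 100 °C releases m L_v = 14.4×2260 = 32544
  condensate cools 100→T: 14.4×4.18×(T − 100) = 60.19(T − 100)
  water warms: 637×4.18×(T − 6.13) = 2662.7(T − 6.13)
2722.9 T = 32544 + 6019.2 + 16322 = 54885
T ≈ 20.16 °C (< 100 °C, so full condensation is consistent).

T_f ≈ 20.2 °C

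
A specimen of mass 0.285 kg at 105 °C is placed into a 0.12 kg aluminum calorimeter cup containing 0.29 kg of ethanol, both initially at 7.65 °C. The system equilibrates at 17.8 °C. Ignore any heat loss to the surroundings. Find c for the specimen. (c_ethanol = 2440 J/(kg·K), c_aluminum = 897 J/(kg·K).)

c ≈ 333 J/(kg·K)

Let T be the final temperature. ΣQ_i = 0:
0.285×c×(17.8 − 105) + 0.29×2440×(17.8 − 7.65) + 0.12×897×(17.8 − 7.65) = 0
-24.85 c = -8274.7
c = -8274.7/-24.85 ≈ 333 J/(kg·K)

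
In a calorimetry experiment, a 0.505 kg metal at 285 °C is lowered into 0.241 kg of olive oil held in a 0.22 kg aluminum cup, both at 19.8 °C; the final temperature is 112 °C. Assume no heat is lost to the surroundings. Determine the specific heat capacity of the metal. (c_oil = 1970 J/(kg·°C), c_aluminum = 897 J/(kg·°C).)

c ≈ 709 J/(kg·°C)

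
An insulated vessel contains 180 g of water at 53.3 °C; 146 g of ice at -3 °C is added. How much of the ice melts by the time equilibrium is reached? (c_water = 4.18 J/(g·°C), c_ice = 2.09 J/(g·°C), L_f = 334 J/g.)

m_melted ≈ 117 g

Heat available from the water dropping to 0 °C: 180·4.18·53.3 = 40103 J.
Warming the ice to 0 °C takes 146·2.09·3 = 915.42 J, leaving 39188 J for melting.
Melting all 146 g of ice would need 146·334 = 48764 J.
Since 39188 < 48764 J, not all the ice melts; equilibrium is at 0 °C.
m_melted·334 = 39188  ⇒  m_melted ≈ 117.3 g.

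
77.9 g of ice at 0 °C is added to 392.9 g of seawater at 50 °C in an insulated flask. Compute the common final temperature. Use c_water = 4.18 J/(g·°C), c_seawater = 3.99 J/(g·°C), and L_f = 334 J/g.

Heat gained plus heat lost sum to zero:
fusion: m_ice L_f = 77.9·334 = 26019; warm the meltwater: 325.62 T; seawater cools: 392.9·3.99·(T − 50) = 1567.7(T − 50)
1893.3 T = 78384 − 26019 = 52365
T ≈ 27.66 °C — above 0 °C, consistent with complete melting.

T_f ≈ 27.7 °C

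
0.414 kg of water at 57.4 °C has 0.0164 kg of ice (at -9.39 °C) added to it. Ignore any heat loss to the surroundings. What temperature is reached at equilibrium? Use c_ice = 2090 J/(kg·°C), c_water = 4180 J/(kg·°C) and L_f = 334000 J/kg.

T_f ≈ 52.0 °C

Let T be the final temperature. ΣQ_i = 0:
warm ice to 0 °C: 0.0164×2090×(0 − (-9.39)) = 321.85; fusion: m_ice L_f = 0.0164×334000 = 5477.6; warm the meltwater: 68.55 T; water: 1730.5(T − 57.4)
1799.1 T = 99332 − 5799.5 = 93532
T ≈ 51.99 °C (positive, so assuming full melt was valid).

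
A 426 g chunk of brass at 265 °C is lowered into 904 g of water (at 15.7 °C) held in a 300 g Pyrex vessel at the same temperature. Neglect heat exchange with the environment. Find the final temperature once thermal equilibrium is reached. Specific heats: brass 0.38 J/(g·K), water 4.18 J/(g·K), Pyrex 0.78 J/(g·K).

T_f ≈ 25.4 °C

T_f = Σ m_i c_i T_i / Σ m_i c_i:
T_f = (161.88·265 + 3778.7·15.7 + 234·15.7) / (161.88 + 3778.7 + 234)
    = 105898 / 4174.6 ≈ 25.37 °C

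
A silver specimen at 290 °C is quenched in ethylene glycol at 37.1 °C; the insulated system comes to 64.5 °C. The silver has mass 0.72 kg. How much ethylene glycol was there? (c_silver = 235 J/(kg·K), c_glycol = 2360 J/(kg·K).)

m ≈ 0.59 kg

|Q_silver| = |Q_glycol|:
0.72×235×(290 − 64.5) = m×2360×(64.5 − 37.1)
64664 m = 38155  ⇒  m ≈ 0.59 kg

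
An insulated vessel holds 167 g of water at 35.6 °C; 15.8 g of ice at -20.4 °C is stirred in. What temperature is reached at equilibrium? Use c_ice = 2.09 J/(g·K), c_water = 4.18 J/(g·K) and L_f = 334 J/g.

T_f ≈ 24.7 °C

Taking heat into each body as positive, Σ m c ΔT = 0:
ice -20.4→0 °C: 15.8·2.09·20.4 = 673.65
  fusion: m_ice L_f = 15.8·334 = 5277.2
  warm the meltwater: 66.04 T
  water cools: 167·4.18·(T − 35.6) = 698.06(T − 35.6)
764.1 T = 24851 − 5950.8 = 18900
T ≈ 24.73 °C — above 0 °C, consistent with complete melting.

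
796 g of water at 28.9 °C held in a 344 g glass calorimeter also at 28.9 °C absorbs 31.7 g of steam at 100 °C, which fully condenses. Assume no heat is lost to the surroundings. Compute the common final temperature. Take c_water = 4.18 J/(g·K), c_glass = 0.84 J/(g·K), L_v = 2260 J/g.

T_f ≈ 50.5 °C

Let T be the final temperature. ΣQ_i = 0:
latent heat released on condensation: 31.7·2260 = 71642; condensed water 100 °C→T: 132.51(T − 100); water warms: 796·4.18·(T − 28.9) = 3327.3(T − 28.9); glass cup: 344·0.84·(T − 28.9) = 288.96(T − 28.9)
3748.7 T = 71642 + 13251 + 104509 = 189402
T ≈ 50.52 °C — below 100 °C, confirming all the steam condensed.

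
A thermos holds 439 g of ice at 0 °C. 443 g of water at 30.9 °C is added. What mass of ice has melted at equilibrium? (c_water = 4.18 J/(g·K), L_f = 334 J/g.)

m_melted ≈ 171 g

Water can give up m c ΔT = 443×4.18×30.9 = 57219 J before reaching 0 °C.
Fully melting the ice requires m_ice L_f = 439×334 = 146626 J.
That's not enough to melt it all — equilibrium is at 0 °C with ice remaining.
Mass melted = 57219/334 ≈ 171.3 g.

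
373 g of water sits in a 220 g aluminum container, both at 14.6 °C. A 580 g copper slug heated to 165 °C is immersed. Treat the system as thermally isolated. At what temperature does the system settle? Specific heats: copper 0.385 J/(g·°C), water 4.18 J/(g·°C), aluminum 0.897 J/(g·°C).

T_f ≈ 31.6 °C

Energy conservation, ΣQ = 0:
580×0.385×(T − 165) + 373×4.18×(T − 14.6) + 220×0.897×(T − 14.6) = 0
223.3(T − 165) + 1559.1(T − 14.6) + 197.34(T − 14.6) = 0
1979.8 T = 62489
T ≈ 31.56 °C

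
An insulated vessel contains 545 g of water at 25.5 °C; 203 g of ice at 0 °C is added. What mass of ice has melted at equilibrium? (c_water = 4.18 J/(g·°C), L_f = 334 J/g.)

m_melted ≈ 174 g

Water can give up m c ΔT = 545·4.18·25.5 = 58092 J before reaching 0 °C.
Fully melting the ice requires m_ice L_f = 203·334 = 67802 J.
58092 J < 67802 J, so only part of the ice melts and the system sits at 0 °C.
m_melt = 58092 / L_f = 173.9 g.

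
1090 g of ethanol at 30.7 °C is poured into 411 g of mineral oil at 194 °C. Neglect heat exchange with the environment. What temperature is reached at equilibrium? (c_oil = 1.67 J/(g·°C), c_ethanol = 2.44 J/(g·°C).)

T_f ≈ 64.2 °C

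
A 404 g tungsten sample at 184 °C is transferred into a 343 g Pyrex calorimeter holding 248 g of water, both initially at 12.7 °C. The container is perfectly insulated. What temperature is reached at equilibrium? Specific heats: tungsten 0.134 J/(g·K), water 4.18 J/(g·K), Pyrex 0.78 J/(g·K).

T_f ≈ 19.5 °C

Let T be the final temperature. ΣQ_i = 0:
404*0.134*(T − 184) + 248*4.18*(T − 12.7) + 343*0.78*(T − 12.7) = 0
54.14(T − 184) + 1036.6(T − 12.7) + 267.54(T − 12.7) = 0
1358.3 T = 26524
T ≈ 19.53 °C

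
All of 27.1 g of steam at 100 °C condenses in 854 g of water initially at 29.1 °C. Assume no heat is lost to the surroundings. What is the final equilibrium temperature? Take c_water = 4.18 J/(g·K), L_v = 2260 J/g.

Heat gained plus heat lost sum to zero:
condense steam: −27.1×2260 = −61246
  condensate cools 100→T: 27.1×4.18×(T − 100) = 113.28(T − 100)
  original water: 3569.7(T − 29.1)
3683 T = 61246 + 11328 + 103879 = 176453
T ≈ 47.91 °C, under the boiling point, so the assumption holds.

T_f ≈ 47.9 °C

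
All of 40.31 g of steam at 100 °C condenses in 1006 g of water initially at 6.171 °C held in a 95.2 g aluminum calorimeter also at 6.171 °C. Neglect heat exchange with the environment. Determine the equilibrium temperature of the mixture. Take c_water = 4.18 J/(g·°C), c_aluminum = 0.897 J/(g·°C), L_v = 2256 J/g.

Sum of m c ΔT and latent-heat terms is zero:
steam→water at 100 °C releases m L_v = 40.31×2256 = 90939; condensate cools 100→T: 40.31×4.18×(T − 100) = 168.5(T − 100); water warms: 1006×4.18×(T − 6.171) = 4205.1(T − 6.171); cup: 85.39(T − 6.171)
4459 T = 90939 + 16850 + 26477 = 134265
T ≈ 30.11 °C (< 100 °C, so full condensation is consistent).

T_f ≈ 30.1 °C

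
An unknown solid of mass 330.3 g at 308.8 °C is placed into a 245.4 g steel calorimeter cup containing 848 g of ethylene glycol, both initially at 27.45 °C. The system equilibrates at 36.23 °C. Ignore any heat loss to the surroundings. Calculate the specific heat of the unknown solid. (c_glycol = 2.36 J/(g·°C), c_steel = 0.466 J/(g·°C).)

Conservation of energy gives ΣQ = 0:
330.3·c·(36.23 − 308.8) + 848·2.36·(36.23 − 27.45) + 245.4·0.466·(36.23 − 27.45) = 0
-90030 c = -18575
c = -18575/-90030 ≈ 0.2063 J/(g·°C)

c ≈ 0.206 J/(g·°C)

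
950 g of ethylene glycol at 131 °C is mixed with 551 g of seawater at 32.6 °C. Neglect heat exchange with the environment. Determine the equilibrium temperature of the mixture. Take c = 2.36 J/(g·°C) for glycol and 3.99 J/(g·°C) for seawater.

T_f ≈ 82.3 °C

Let T be the final temperature. ΣQ_i = 0:
950*2.36*(T − 131) + 551*3.99*(T − 32.6) = 0
4440.5 T = 365373
T = 365373/4440.5 ≈ 82.28 °C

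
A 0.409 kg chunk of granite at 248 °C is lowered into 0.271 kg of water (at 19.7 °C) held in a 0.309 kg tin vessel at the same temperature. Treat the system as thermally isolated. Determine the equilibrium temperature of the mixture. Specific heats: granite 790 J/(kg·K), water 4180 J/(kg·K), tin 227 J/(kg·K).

T_f ≈ 68.0 °C

Net heat exchanged in the isolated system is zero:
0.409×790×(T − 248) + 0.271×4180×(T − 19.7) + 0.309×227×(T − 19.7) = 0
1526 T = 103829
T = 103829 / 1526 = 68 °C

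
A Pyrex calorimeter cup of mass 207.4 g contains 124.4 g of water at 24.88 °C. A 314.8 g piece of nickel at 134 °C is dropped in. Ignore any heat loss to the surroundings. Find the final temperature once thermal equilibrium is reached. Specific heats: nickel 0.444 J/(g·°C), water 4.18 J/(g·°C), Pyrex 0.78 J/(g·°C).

T_f ≈ 43.4 °C

Conservation of energy gives ΣQ = 0:
314.8×0.444×(T − 134) + 124.4×4.18×(T − 24.88) + 207.4×0.78×(T − 24.88) = 0
139.77(T − 134) + 519.99(T − 24.88) + 161.77(T − 24.88) = 0
(139.77 + 519.99 + 161.77) T = 139.77×134 + 519.99×24.88 + 161.77×24.88
T = 35692/821.54 ≈ 43.45 °C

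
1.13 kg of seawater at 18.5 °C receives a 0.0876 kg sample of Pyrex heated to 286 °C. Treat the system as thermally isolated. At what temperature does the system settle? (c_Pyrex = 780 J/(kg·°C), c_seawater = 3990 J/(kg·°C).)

T_f ≈ 22.5 °C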